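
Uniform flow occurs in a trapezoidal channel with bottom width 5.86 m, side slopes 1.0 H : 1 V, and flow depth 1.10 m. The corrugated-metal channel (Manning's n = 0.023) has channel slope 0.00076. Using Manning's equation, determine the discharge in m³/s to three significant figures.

A = (b + z·y)·y = (5.86 + 1.0×1.10)×1.10 = 7.656 m²
P = b + 2y√(1+z²) = 5.86 + 2×1.10×√(1+1.0²) = 8.971 m
R = A/P = 7.656/8.971 = 0.8534 m
Q = (1/n)·A·R^(2/3)·S^(1/2) = (1/0.023) × 7.656 × 0.8534^(2/3) × 0.00076^(1/2) = 8.256 m³/s

8.26 m³/s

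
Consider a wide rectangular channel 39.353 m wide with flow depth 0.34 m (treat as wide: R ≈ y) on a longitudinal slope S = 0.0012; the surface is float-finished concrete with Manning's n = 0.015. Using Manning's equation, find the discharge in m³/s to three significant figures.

15.1 m³/s

A = b·y = 39.353 × 0.34 = 13.38 m²
Wide channel: R ≈ y = 0.34 m
Q = (1/n)·A·R^(2/3)·S^(1/2) = (1/0.015) × 13.38 × 0.3400^(2/3) × 0.0012^(1/2) = 15.05 m³/s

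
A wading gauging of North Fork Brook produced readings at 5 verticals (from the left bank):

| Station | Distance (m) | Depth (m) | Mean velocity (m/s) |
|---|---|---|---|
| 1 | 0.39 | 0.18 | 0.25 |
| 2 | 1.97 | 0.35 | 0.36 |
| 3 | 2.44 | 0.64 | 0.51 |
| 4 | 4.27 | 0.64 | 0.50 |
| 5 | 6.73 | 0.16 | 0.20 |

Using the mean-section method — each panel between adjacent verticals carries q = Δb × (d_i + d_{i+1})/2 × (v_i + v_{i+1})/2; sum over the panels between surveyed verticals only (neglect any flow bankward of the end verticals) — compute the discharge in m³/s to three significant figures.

1.16 m³/s

Panel 1-2: Δb = 1.58 m, d̄ = (0.18+0.35)/2 = 0.265, v̄ = (0.25+0.36)/2 = 0.305 → q = 1.58×0.265×0.305 = 0.1277 m³/s
Panel 2-3: Δb = 0.47 m, d̄ = (0.35+0.64)/2 = 0.495, v̄ = (0.36+0.51)/2 = 0.435 → q = 0.47×0.495×0.435 = 0.1012 m³/s
Panel 3-4: Δb = 1.83 m, d̄ = (0.64+0.64)/2 = 0.64, v̄ = (0.51+0.50)/2 = 0.505 → q = 1.83×0.64×0.505 = 0.5915 m³/s
Panel 4-5: Δb = 2.46 m, d̄ = (0.64+0.16)/2 = 0.4, v̄ = (0.50+0.20)/2 = 0.35 → q = 2.46×0.4×0.35 = 0.3444 m³/s
Q = Σ q = 1.165 m³/s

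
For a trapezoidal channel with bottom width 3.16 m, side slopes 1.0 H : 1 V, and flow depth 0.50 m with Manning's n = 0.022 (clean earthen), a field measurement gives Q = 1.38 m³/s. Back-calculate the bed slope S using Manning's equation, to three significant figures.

0.000934

A = (b + z·y)·y = (3.16 + 1.0×0.50)×0.50 = 1.830 m²
P = b + 2y√(1+z²) = 3.16 + 2×0.50×√(1+1.0²) = 4.574 m
R = A/P = 1.830/4.574 = 0.4001 m
S = (Q·n / (1·A·R^(2/3)))² = (1.38×0.022 / (1×1.830×0.5429))² = 0.0009337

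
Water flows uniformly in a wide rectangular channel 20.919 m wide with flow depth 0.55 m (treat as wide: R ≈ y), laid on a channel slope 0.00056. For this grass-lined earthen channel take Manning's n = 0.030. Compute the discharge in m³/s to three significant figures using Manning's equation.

6.09 m³/s

A = b·y = 20.919 × 0.55 = 11.51 m²
Wide channel: R ≈ y = 0.55 m
Q = (1/n)·A·R^(2/3)·S^(1/2) = (1/0.030) × 11.51 × 0.5500^(2/3) × 0.00056^(1/2) = 6.092 m³/s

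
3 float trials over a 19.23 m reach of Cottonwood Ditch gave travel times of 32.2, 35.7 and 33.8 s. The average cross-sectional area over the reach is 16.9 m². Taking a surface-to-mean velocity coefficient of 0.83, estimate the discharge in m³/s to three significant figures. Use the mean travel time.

t̄ = (32.2 + 35.7 + 33.8) / 3 = 33.9 s
v_surface = L / t̄ = 19.23 / 33.9 = 0.5673 m/s
v_mean = 0.83 × 0.5673 = 0.4708 m/s
Q = A × v_mean = 16.9 × 0.4708 = 7.957 m³/s

7.96 m³/s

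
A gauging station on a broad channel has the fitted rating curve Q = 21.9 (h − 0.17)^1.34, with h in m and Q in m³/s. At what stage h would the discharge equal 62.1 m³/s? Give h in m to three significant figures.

h − h₀ = (Q/C)^(1/b) = (62.1/21.9)^(1/1.34) = 2.177 m
h = 0.17 + 2.177 = 2.347 m

2.35 m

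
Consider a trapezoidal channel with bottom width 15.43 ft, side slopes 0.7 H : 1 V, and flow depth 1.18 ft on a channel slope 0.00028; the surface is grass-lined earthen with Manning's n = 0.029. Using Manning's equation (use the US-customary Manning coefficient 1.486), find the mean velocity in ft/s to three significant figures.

0.884 ft/s

A = (b + z·y)·y = (15.43 + 0.7×1.18)×1.18 = 19.18 ft²
P = b + 2y√(1+z²) = 15.43 + 2×1.18×√(1+0.7²) = 18.31 ft
R = A/P = 19.18/18.31 = 1.048 ft
Q = (1.486/n)·A·R^(2/3)·S^(1/2) = (1.486/0.029) × 19.18 × 1.048^(2/3) × 0.00028^(1/2) = 16.97 ft³/s
V = Q/A = 16.97/19.18 = 0.8844 ft/s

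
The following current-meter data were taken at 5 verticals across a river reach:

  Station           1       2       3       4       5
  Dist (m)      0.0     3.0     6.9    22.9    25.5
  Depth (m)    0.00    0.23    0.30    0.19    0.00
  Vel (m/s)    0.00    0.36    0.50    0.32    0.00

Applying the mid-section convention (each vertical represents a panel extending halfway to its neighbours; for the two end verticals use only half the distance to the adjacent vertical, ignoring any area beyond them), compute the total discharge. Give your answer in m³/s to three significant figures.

w_2 = (6.9 − 0.0)/2 = 3.45 m; q_2 = 0.36 × 0.23 × 3.45 = 0.2857 m³/s
w_3 = (22.9 − 3.0)/2 = 9.95 m; q_3 = 0.50 × 0.30 × 9.95 = 1.493 m³/s
w_4 = (25.5 − 6.9)/2 = 9.3 m; q_4 = 0.32 × 0.19 × 9.3 = 0.5654 m³/s
Stations 1, 5 contribute zero (depth or velocity is 0).
Q = Σ qᵢ = 2.344 m³/s

2.34 m³/s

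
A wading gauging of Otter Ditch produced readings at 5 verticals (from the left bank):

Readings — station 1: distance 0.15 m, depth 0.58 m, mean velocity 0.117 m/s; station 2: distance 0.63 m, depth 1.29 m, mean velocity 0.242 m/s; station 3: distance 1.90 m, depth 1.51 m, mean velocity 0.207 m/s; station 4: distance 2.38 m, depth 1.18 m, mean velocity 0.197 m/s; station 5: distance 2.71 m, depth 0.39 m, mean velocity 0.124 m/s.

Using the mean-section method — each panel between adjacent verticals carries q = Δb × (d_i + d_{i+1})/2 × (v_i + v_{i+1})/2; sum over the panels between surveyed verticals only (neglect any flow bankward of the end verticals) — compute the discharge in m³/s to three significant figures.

0.652 m³/s

Panel 1-2: Δb = 0.48 m, d̄ = (0.58+1.29)/2 = 0.935, v̄ = (0.117+0.242)/2 = 0.1795 → q = 0.48×0.935×0.1795 = 0.08056 m³/s
Panel 2-3: Δb = 1.27 m, d̄ = (1.29+1.51)/2 = 1.4, v̄ = (0.242+0.207)/2 = 0.2245 → q = 1.27×1.4×0.2245 = 0.3992 m³/s
Panel 3-4: Δb = 0.48 m, d̄ = (1.51+1.18)/2 = 1.345, v̄ = (0.207+0.197)/2 = 0.202 → q = 0.48×1.345×0.202 = 0.1304 m³/s
Panel 4-5: Δb = 0.33 m, d̄ = (1.18+0.39)/2 = 0.785, v̄ = (0.197+0.124)/2 = 0.1605 → q = 0.33×0.785×0.1605 = 0.04158 m³/s
Q = Σ q = 0.6517 m³/s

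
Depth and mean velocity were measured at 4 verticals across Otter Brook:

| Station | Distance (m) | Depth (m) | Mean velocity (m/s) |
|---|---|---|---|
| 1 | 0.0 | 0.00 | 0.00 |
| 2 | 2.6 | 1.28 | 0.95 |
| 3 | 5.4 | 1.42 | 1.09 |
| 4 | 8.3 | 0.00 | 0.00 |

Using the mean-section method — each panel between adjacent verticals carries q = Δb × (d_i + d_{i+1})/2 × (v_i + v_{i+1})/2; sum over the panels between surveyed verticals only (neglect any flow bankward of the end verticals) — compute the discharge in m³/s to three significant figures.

5.77 m³/s

Panel 1-2: Δb = 2.6 m, d̄ = (0.00+1.28)/2 = 0.64, v̄ = (0.00+0.95)/2 = 0.475 → q = 2.6×0.64×0.475 = 0.7904 m³/s
Panel 2-3: Δb = 2.8 m, d̄ = (1.28+1.42)/2 = 1.35, v̄ = (0.95+1.09)/2 = 1.02 → q = 2.8×1.35×1.02 = 3.856 m³/s
Panel 3-4: Δb = 2.9 m, d̄ = (1.42+0.00)/2 = 0.71, v̄ = (1.09+0.00)/2 = 0.545 → q = 2.9×0.71×0.545 = 1.122 m³/s
Q = Σ q = 5.768 m³/s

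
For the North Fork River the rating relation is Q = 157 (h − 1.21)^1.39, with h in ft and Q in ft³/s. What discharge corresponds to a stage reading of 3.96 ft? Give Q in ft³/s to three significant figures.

Q = 157 × (3.96 − 1.21)^1.39 = 157 × 2.75^1.39 = 640.6 ft³/s

641 ft³/s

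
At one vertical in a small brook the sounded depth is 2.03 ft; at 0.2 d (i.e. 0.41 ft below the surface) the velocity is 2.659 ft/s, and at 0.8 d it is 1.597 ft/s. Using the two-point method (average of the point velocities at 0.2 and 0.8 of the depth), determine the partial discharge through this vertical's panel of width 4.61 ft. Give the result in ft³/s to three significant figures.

v̄ = (2.659 + 1.597) / 2 = 2.128 ft/s
q = v̄ × d × w = 2.128 × 2.03 × 4.61 = 19.91 ft³/s

19.9 ft³/s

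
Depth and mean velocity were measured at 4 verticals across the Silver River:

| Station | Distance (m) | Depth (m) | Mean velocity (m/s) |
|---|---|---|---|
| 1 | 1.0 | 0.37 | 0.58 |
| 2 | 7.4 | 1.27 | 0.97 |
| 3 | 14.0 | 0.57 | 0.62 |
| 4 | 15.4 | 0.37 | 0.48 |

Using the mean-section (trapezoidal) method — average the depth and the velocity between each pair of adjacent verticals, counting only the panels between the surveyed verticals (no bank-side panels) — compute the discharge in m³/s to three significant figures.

Panel 1-2: Δb = 6.4 m, d̄ = (0.37+1.27)/2 = 0.82, v̄ = (0.58+0.97)/2 = 0.775 → q = 6.4×0.82×0.775 = 4.067 m³/s
Panel 2-3: Δb = 6.6 m, d̄ = (1.27+0.57)/2 = 0.92, v̄ = (0.97+0.62)/2 = 0.795 → q = 6.6×0.92×0.795 = 4.827 m³/s
Panel 3-4: Δb = 1.4 m, d̄ = (0.57+0.37)/2 = 0.47, v̄ = (0.62+0.48)/2 = 0.55 → q = 1.4×0.47×0.55 = 0.3619 m³/s
Q = Σ q = 9.256 m³/s

9.26 m³/s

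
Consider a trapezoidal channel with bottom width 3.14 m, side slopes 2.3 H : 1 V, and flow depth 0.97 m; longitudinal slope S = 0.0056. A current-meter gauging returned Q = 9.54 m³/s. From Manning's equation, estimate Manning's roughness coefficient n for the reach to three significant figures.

0.0307

A = (b + z·y)·y = (3.14 + 2.3×0.97)×0.97 = 5.210 m²
P = b + 2y√(1+z²) = 3.14 + 2×0.97×√(1+2.3²) = 8.005 m
R = A/P = 5.210/8.005 = 0.6508 m
n = (1/Q)·A·R^(2/3)·S^(1/2) = (1/9.54) × 5.210 × 0.7510 × 0.07483 = 0.03069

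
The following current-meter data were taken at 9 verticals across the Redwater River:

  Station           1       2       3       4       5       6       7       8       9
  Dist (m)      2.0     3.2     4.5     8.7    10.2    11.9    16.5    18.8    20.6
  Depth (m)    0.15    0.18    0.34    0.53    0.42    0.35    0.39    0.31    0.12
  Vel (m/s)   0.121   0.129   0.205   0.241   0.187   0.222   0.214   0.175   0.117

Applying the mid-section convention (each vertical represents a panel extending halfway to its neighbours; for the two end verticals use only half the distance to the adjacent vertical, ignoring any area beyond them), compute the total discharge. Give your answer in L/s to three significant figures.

1380 L/s

w_1 = (3.2 − 2.0)/2 = 0.6 m; q_1 = 0.121 × 0.15 × 0.6 = 0.01089 m³/s
w_2 = (4.5 − 2.0)/2 = 1.25 m; q_2 = 0.129 × 0.18 × 1.25 = 0.02903 m³/s
w_3 = (8.7 − 3.2)/2 = 2.75 m; q_3 = 0.205 × 0.34 × 2.75 = 0.1917 m³/s
w_4 = (10.2 − 4.5)/2 = 2.85 m; q_4 = 0.241 × 0.53 × 2.85 = 0.3640 m³/s
w_5 = (11.9 − 8.7)/2 = 1.6 m; q_5 = 0.187 × 0.42 × 1.6 = 0.1257 m³/s
w_6 = (16.5 − 10.2)/2 = 3.15 m; q_6 = 0.222 × 0.35 × 3.15 = 0.2448 m³/s
w_7 = (18.8 − 11.9)/2 = 3.45 m; q_7 = 0.214 × 0.39 × 3.45 = 0.2879 m³/s
w_8 = (20.6 − 16.5)/2 = 2.05 m; q_8 = 0.175 × 0.31 × 2.05 = 0.1112 m³/s
w_9 = (20.6 − 18.8)/2 = 0.9 m; q_9 = 0.117 × 0.12 × 0.9 = 0.01264 m³/s
Q = Σ qᵢ = 1.378 m³/s
= 1.378 × 1000 = 1378 L/s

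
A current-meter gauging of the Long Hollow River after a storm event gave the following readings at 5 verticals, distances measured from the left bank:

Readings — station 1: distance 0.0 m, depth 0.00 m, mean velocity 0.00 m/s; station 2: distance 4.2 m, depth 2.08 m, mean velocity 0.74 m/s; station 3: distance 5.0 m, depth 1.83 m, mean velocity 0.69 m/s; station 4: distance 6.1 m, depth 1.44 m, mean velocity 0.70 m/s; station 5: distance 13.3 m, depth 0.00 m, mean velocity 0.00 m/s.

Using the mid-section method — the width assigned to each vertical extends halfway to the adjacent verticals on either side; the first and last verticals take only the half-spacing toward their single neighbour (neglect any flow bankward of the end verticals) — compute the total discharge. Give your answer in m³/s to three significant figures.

w_2 = (5.0 − 0.0)/2 = 2.5 m; q_2 = 0.74 × 2.08 × 2.5 = 3.848 m³/s
w_3 = (6.1 − 4.2)/2 = 0.95 m; q_3 = 0.69 × 1.83 × 0.95 = 1.200 m³/s
w_4 = (13.3 − 5.0)/2 = 4.15 m; q_4 = 0.70 × 1.44 × 4.15 = 4.183 m³/s
Stations 1, 5 contribute zero (depth or velocity is 0).
Q = Σ qᵢ = 9.231 m³/s

9.23 m³/s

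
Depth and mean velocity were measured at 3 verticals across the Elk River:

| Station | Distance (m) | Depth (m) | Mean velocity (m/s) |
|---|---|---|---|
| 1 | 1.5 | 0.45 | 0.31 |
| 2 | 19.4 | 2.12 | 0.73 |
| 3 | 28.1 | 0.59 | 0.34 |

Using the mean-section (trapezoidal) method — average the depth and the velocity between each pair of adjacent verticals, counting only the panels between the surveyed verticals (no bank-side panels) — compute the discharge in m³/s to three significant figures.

Panel 1-2: Δb = 17.9 m, d̄ = (0.45+2.12)/2 = 1.285, v̄ = (0.31+0.73)/2 = 0.52 → q = 17.9×1.285×0.52 = 11.96 m³/s
Panel 2-3: Δb = 8.7 m, d̄ = (2.12+0.59)/2 = 1.355, v̄ = (0.73+0.34)/2 = 0.535 → q = 8.7×1.355×0.535 = 6.307 m³/s
Q = Σ q = 18.27 m³/s

18.3 m³/s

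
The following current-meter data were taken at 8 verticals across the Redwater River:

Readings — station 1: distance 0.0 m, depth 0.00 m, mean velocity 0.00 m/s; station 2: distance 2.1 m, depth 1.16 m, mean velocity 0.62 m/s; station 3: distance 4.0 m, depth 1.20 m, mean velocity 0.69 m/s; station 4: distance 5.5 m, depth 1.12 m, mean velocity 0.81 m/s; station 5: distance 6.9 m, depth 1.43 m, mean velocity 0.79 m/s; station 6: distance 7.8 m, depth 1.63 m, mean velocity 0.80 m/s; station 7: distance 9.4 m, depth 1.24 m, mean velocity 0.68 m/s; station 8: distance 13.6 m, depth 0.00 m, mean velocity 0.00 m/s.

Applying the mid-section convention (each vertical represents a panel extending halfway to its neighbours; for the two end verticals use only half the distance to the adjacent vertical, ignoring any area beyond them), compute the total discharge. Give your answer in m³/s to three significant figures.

w_2 = (4.0 − 0.0)/2 = 2 m; q_2 = 0.62 × 1.16 × 2 = 1.438 m³/s
w_3 = (5.5 − 2.1)/2 = 1.7 m; q_3 = 0.69 × 1.20 × 1.7 = 1.408 m³/s
w_4 = (6.9 − 4.0)/2 = 1.45 m; q_4 = 0.81 × 1.12 × 1.45 = 1.315 m³/s
w_5 = (7.8 − 5.5)/2 = 1.15 m; q_5 = 0.79 × 1.43 × 1.15 = 1.299 m³/s
w_6 = (9.4 − 6.9)/2 = 1.25 m; q_6 = 0.80 × 1.63 × 1.25 = 1.630 m³/s
w_7 = (13.6 − 7.8)/2 = 2.9 m; q_7 = 0.68 × 1.24 × 2.9 = 2.445 m³/s
Stations 1, 8 contribute zero (depth or velocity is 0).
Q = Σ qᵢ = 9.536 m³/s

9.54 m³/s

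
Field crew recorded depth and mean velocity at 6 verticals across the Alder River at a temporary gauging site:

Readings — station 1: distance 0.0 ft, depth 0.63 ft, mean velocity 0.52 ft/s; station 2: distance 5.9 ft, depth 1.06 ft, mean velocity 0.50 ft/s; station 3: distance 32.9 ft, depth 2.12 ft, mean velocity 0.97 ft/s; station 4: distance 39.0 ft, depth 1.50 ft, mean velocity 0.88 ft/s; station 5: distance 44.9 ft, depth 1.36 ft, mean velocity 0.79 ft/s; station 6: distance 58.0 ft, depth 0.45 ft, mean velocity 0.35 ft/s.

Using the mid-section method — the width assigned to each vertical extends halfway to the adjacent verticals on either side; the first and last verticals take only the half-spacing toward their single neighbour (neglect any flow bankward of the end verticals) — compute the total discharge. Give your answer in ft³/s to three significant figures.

62.9 ft³/s

w_1 = (5.9 − 0.0)/2 = 2.95 ft; q_1 = 0.52 × 0.63 × 2.95 = 0.9664 ft³/s
w_2 = (32.9 − 0.0)/2 = 16.45 ft; q_2 = 0.50 × 1.06 × 16.45 = 8.719 ft³/s
w_3 = (39.0 − 5.9)/2 = 16.55 ft; q_3 = 0.97 × 2.12 × 16.55 = 34.03 ft³/s
w_4 = (44.9 − 32.9)/2 = 6 ft; q_4 = 0.88 × 1.50 × 6 = 7.920 ft³/s
w_5 = (58.0 − 39.0)/2 = 9.5 ft; q_5 = 0.79 × 1.36 × 9.5 = 10.21 ft³/s
w_6 = (58.0 − 44.9)/2 = 6.55 ft; q_6 = 0.35 × 0.45 × 6.55 = 1.032 ft³/s
Q = Σ qᵢ = 62.88 ft³/s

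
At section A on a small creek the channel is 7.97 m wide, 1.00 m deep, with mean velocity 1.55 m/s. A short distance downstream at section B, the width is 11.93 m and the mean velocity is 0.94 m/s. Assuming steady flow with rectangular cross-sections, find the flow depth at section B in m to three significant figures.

1.10 m

Q = A₁V₁ = (7.97×1.00) × 1.55 = 12.35 m³/s
d₂ = Q/(b₂ V₂) = 12.35/(11.93×0.94) = 1.102 m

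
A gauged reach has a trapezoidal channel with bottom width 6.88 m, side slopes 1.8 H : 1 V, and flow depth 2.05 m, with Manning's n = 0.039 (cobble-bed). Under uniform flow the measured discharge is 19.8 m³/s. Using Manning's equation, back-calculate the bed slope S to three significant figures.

A = (b + z·y)·y = (6.88 + 1.8×2.05)×2.05 = 21.67 m²
P = b + 2y√(1+z²) = 6.88 + 2×2.05×√(1+1.8²) = 15.32 m
R = A/P = 21.67/15.32 = 1.414 m
S = (Q·n / (1·A·R^(2/3)))² = (19.8×0.039 / (1×21.67×1.260))² = 0.0008001

0.000800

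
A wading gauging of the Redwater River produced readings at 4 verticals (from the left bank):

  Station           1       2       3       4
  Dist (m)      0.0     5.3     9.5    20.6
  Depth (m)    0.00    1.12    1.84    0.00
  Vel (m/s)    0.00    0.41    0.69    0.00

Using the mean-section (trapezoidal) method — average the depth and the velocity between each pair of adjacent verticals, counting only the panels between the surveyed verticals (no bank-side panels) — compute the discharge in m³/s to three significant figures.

7.55 m³/s

Panel 1-2: Δb = 5.3 m, d̄ = (0.00+1.12)/2 = 0.56, v̄ = (0.00+0.41)/2 = 0.205 → q = 5.3×0.56×0.205 = 0.6084 m³/s
Panel 2-3: Δb = 4.2 m, d̄ = (1.12+1.84)/2 = 1.48, v̄ = (0.41+0.69)/2 = 0.55 → q = 4.2×1.48×0.55 = 3.419 m³/s
Panel 3-4: Δb = 11.1 m, d̄ = (1.84+0.00)/2 = 0.92, v̄ = (0.69+0.00)/2 = 0.345 → q = 11.1×0.92×0.345 = 3.523 m³/s
Q = Σ q = 7.550 m³/s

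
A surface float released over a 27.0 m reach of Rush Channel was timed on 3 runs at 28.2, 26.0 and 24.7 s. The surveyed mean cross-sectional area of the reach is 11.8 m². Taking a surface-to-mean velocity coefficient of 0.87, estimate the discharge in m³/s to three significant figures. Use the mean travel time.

10.5 m³/s

t̄ = (28.2 + 26.0 + 24.7) / 3 = 26.3 s
v_surface = L / t̄ = 27.0 / 26.3 = 1.027 m/s
v_mean = 0.87 × 1.027 = 0.8932 m/s
Q = A × v_mean = 11.8 × 0.8932 = 10.54 m³/s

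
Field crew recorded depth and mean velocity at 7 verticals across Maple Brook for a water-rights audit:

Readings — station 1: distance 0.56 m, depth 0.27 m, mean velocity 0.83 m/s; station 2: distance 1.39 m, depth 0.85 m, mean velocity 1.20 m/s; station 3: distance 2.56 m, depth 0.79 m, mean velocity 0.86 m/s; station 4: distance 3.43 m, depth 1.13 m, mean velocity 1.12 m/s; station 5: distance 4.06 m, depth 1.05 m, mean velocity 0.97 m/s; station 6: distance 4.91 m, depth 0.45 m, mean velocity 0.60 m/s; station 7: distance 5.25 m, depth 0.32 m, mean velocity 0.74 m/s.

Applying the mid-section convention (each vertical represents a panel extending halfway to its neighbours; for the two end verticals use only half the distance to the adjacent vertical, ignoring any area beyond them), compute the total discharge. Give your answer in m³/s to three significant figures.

w_1 = (1.39 − 0.56)/2 = 0.415 m; q_1 = 0.83 × 0.27 × 0.415 = 0.09300 m³/s
w_2 = (2.56 − 0.56)/2 = 1 m; q_2 = 1.20 × 0.85 × 1 = 1.020 m³/s
w_3 = (3.43 − 1.39)/2 = 1.02 m; q_3 = 0.86 × 0.79 × 1.02 = 0.6930 m³/s
w_4 = (4.06 − 2.56)/2 = 0.75 m; q_4 = 1.12 × 1.13 × 0.75 = 0.9492 m³/s
w_5 = (4.91 − 3.43)/2 = 0.74 m; q_5 = 0.97 × 1.05 × 0.74 = 0.7537 m³/s
w_6 = (5.25 − 4.06)/2 = 0.595 m; q_6 = 0.60 × 0.45 × 0.595 = 0.1607 m³/s
w_7 = (5.25 − 4.91)/2 = 0.17 m; q_7 = 0.74 × 0.32 × 0.17 = 0.04026 m³/s
Q = Σ qᵢ = 3.710 m³/s

3.71 m³/s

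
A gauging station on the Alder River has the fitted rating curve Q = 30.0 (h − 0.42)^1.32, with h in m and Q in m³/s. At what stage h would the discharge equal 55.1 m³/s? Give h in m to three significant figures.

h − h₀ = (Q/C)^(1/b) = (55.1/30.0)^(1/1.32) = 1.585 m
h = 0.42 + 1.585 = 2.005 m

2.00 m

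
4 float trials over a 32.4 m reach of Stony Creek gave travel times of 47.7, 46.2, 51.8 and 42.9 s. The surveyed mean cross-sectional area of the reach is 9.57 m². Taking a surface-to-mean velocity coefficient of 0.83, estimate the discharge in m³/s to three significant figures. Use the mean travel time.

5.46 m³/s

t̄ = (47.7 + 46.2 + 51.8 + 42.9) / 4 = 47.15 s
v_surface = L / t̄ = 32.4 / 47.15 = 0.6872 m/s
v_mean = 0.83 × 0.6872 = 0.5703 m/s
Q = A × v_mean = 9.57 × 0.5703 = 5.458 m³/s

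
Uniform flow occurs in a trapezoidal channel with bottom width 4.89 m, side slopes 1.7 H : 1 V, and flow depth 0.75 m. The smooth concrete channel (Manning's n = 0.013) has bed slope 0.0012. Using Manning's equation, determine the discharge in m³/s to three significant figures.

8.66 m³/s

A = (b + z·y)·y = (4.89 + 1.7×0.75)×0.75 = 4.624 m²
P = b + 2y√(1+z²) = 4.89 + 2×0.75×√(1+1.7²) = 7.848 m
R = A/P = 4.624/7.848 = 0.5891 m
Q = (1/n)·A·R^(2/3)·S^(1/2) = (1/0.013) × 4.624 × 0.5891^(2/3) × 0.0012^(1/2) = 8.659 m³/s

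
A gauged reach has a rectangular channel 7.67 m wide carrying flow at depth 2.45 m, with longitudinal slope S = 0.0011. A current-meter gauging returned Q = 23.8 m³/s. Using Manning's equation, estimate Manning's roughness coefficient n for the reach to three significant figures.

0.0342

A = b·y = 7.67 × 2.45 = 18.79 m²
P = b + 2y = 7.67 + 2×2.45 = 12.57 m
R = A/P = 18.79/12.57 = 1.495 m
n = (1/Q)·A·R^(2/3)·S^(1/2) = (1/23.8) × 18.79 × 1.307 × 0.03317 = 0.03424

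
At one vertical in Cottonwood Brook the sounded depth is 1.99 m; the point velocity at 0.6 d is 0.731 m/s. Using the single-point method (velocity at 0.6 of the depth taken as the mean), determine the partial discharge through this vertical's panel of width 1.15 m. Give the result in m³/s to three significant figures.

v̄ = v₀.₆ = 0.731 m/s
q = v̄ × d × w = 0.7310 × 1.99 × 1.15 = 1.673 m³/s

1.67 m³/s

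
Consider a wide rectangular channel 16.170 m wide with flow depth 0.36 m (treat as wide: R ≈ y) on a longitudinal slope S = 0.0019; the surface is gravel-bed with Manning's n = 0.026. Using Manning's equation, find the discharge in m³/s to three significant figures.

4.94 m³/s

A = b·y = 16.170 × 0.36 = 5.821 m²
Wide channel: R ≈ y = 0.36 m
Q = (1/n)·A·R^(2/3)·S^(1/2) = (1/0.026) × 5.821 × 0.3600^(2/3) × 0.0019^(1/2) = 4.939 m³/s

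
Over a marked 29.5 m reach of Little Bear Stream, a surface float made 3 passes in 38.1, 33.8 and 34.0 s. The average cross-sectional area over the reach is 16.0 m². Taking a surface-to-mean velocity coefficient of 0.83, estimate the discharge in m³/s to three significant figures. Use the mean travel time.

t̄ = (38.1 + 33.8 + 34.0) / 3 = 35.3 s
v_surface = L / t̄ = 29.5 / 35.3 = 0.8357 m/s
v_mean = 0.83 × 0.8357 = 0.6936 m/s
Q = A × v_mean = 16.0 × 0.6936 = 11.10 m³/s

11.1 m³/s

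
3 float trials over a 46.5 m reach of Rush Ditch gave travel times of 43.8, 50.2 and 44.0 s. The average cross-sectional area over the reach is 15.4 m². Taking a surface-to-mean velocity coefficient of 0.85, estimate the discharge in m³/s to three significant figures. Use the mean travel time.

13.2 m³/s

t̄ = (43.8 + 50.2 + 44.0) / 3 = 46 s
v_surface = L / t̄ = 46.5 / 46 = 1.011 m/s
v_mean = 0.85 × 1.011 = 0.8592 m/s
Q = A × v_mean = 15.4 × 0.8592 = 13.23 m³/s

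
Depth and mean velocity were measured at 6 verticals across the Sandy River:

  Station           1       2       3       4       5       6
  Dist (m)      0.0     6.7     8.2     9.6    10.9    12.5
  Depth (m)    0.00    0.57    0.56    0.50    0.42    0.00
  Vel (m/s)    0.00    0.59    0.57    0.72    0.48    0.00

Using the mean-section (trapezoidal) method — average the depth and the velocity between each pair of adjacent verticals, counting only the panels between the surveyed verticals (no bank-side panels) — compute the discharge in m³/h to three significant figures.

7100 m³/h

Panel 1-2: Δb = 6.7 m, d̄ = (0.00+0.57)/2 = 0.285, v̄ = (0.00+0.59)/2 = 0.295 → q = 6.7×0.285×0.295 = 0.5633 m³/s
Panel 2-3: Δb = 1.5 m, d̄ = (0.57+0.56)/2 = 0.565, v̄ = (0.59+0.57)/2 = 0.58 → q = 1.5×0.565×0.58 = 0.4916 m³/s
Panel 3-4: Δb = 1.4 m, d̄ = (0.56+0.50)/2 = 0.53, v̄ = (0.57+0.72)/2 = 0.645 → q = 1.4×0.53×0.645 = 0.4786 m³/s
Panel 4-5: Δb = 1.3 m, d̄ = (0.50+0.42)/2 = 0.46, v̄ = (0.72+0.48)/2 = 0.6 → q = 1.3×0.46×0.6 = 0.3588 m³/s
Panel 5-6: Δb = 1.6 m, d̄ = (0.42+0.00)/2 = 0.21, v̄ = (0.48+0.00)/2 = 0.24 → q = 1.6×0.21×0.24 = 0.08064 m³/s
Q = Σ q = 1.973 m³/s
= 1.973 × 3600 = 7102 m³/h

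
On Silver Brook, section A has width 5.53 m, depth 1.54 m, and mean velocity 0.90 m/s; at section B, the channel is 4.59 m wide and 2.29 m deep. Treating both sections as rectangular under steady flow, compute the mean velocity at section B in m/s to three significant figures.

Q = A₁V₁ = (5.53×1.54) × 0.90 = 7.665 m³/s
A₂ = 4.59 × 2.29 = 10.51 m²
V₂ = Q/A₂ = 7.665/10.51 = 0.7292 m/s

0.729 m/s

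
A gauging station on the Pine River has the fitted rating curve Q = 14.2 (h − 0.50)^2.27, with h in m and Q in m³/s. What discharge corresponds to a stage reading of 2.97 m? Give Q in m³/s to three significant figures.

111 m³/s

Q = 14.2 × (2.97 − 0.50)^2.27 = 14.2 × 2.47^2.27 = 110.6 m³/s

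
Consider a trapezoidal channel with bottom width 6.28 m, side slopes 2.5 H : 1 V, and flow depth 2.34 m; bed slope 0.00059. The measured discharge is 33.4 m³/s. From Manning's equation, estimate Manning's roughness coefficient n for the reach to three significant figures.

A = (b + z·y)·y = (6.28 + 2.5×2.34)×2.34 = 28.38 m²
P = b + 2y√(1+z²) = 6.28 + 2×2.34×√(1+2.5²) = 18.88 m
R = A/P = 28.38/18.88 = 1.503 m
n = (1/Q)·A·R^(2/3)·S^(1/2) = (1/33.4) × 28.38 × 1.312 × 0.02429 = 0.02709

0.0271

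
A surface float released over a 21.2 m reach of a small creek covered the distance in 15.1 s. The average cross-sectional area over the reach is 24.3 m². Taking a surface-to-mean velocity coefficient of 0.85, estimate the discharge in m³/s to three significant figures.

29.0 m³/s

v_surface = L / t̄ = 21.2 / 15.1 = 1.404 m/s
v_mean = 0.85 × 1.404 = 1.193 m/s
Q = A × v_mean = 24.3 × 1.193 = 29.00 m³/s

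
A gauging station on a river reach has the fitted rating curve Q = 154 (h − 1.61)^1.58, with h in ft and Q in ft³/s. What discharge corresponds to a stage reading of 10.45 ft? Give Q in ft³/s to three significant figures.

Q = 154 × (10.45 − 1.61)^1.58 = 154 × 8.84^1.58 = 4819 ft³/s

4820 ft³/s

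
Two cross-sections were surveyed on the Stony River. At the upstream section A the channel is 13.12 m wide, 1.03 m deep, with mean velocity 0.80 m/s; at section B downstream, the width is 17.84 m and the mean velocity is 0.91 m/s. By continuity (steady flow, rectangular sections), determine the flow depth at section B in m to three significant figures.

0.666 m

Q = A₁V₁ = (13.12×1.03) × 0.80 = 10.81 m³/s
d₂ = Q/(b₂ V₂) = 10.81/(17.84×0.91) = 0.6659 m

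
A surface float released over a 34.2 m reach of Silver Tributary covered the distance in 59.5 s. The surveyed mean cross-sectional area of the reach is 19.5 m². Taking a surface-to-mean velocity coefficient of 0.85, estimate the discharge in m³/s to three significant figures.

v_surface = L / t̄ = 34.2 / 59.5 = 0.5748 m/s
v_mean = 0.85 × 0.5748 = 0.4886 m/s
Q = A × v_mean = 19.5 × 0.4886 = 9.527 m³/s

9.53 m³/s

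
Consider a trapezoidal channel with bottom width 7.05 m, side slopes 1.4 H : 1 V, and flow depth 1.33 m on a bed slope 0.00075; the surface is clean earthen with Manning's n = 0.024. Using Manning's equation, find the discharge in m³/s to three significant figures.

A = (b + z·y)·y = (7.05 + 1.4×1.33)×1.33 = 11.85 m²
P = b + 2y√(1+z²) = 7.05 + 2×1.33×√(1+1.4²) = 11.63 m
R = A/P = 11.85/11.63 = 1.019 m
Q = (1/n)·A·R^(2/3)·S^(1/2) = (1/0.024) × 11.85 × 1.019^(2/3) × 0.00075^(1/2) = 13.70 m³/s

13.7 m³/s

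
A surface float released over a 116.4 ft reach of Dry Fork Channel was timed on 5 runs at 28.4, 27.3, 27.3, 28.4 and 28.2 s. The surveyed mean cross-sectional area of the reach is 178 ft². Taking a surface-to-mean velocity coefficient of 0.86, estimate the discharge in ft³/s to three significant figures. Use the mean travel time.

t̄ = (28.4 + 27.3 + 27.3 + 28.4 + 28.2) / 5 = 27.92 s
v_surface = L / t̄ = 116.4 / 27.92 = 4.169 ft/s
v_mean = 0.86 × 4.169 = 3.585 ft/s
Q = A × v_mean = 178 × 3.585 = 638.2 ft³/s

638 ft³/s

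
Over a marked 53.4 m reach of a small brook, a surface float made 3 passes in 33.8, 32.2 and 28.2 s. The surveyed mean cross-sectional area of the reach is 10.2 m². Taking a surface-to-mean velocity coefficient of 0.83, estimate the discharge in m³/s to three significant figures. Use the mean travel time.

14.4 m³/s

t̄ = (33.8 + 32.2 + 28.2) / 3 = 31.4 s
v_surface = L / t̄ = 53.4 / 31.4 = 1.701 m/s
v_mean = 0.83 × 1.701 = 1.412 m/s
Q = A × v_mean = 10.2 × 1.412 = 14.40 m³/s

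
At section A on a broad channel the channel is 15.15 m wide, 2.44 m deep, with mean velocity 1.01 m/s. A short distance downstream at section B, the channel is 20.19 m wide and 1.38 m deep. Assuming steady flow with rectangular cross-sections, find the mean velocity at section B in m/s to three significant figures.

1.34 m/s

Q = A₁V₁ = (15.15×2.44) × 1.01 = 37.34 m³/s
A₂ = 20.19 × 1.38 = 27.86 m²
V₂ = Q/A₂ = 37.34/27.86 = 1.340 m/s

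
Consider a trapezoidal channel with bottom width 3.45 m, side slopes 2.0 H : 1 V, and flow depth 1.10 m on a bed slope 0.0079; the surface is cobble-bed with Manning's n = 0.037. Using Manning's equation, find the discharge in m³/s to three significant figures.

12.2 m³/s

A = (b + z·y)·y = (3.45 + 2.0×1.10)×1.10 = 6.215 m²
P = b + 2y√(1+z²) = 3.45 + 2×1.10×√(1+2.0²) = 8.369 m
R = A/P = 6.215/8.369 = 0.7426 m
Q = (1/n)·A·R^(2/3)·S^(1/2) = (1/0.037) × 6.215 × 0.7426^(2/3) × 0.0079^(1/2) = 12.24 m³/s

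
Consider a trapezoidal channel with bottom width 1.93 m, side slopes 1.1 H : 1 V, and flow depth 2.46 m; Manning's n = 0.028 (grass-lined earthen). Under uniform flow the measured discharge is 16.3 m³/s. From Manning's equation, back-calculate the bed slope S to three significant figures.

A = (b + z·y)·y = (1.93 + 1.1×2.46)×2.46 = 11.40 m²
P = b + 2y√(1+z²) = 1.93 + 2×2.46×√(1+1.1²) = 9.244 m
R = A/P = 11.40/9.244 = 1.234 m
S = (Q·n / (1·A·R^(2/3)))² = (16.3×0.028 / (1×11.40×1.150))² = 0.001210

0.00121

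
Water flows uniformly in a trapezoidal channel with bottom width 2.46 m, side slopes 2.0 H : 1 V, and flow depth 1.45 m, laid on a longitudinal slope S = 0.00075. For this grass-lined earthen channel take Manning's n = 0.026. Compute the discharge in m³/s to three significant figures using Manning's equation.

7.45 m³/s

A = (b + z·y)·y = (2.46 + 2.0×1.45)×1.45 = 7.772 m²
P = b + 2y√(1+z²) = 2.46 + 2×1.45×√(1+2.0²) = 8.945 m
R = A/P = 7.772/8.945 = 0.8689 m
Q = (1/n)·A·R^(2/3)·S^(1/2) = (1/0.026) × 7.772 × 0.8689^(2/3) × 0.00075^(1/2) = 7.454 m³/s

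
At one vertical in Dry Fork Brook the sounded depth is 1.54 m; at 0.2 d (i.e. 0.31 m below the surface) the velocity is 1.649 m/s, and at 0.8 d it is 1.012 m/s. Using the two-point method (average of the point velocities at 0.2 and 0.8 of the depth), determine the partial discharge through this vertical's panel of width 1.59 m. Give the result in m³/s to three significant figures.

v̄ = (1.649 + 1.012) / 2 = 1.331 m/s
q = v̄ × d × w = 1.331 × 1.54 × 1.59 = 3.258 m³/s

3.26 m³/s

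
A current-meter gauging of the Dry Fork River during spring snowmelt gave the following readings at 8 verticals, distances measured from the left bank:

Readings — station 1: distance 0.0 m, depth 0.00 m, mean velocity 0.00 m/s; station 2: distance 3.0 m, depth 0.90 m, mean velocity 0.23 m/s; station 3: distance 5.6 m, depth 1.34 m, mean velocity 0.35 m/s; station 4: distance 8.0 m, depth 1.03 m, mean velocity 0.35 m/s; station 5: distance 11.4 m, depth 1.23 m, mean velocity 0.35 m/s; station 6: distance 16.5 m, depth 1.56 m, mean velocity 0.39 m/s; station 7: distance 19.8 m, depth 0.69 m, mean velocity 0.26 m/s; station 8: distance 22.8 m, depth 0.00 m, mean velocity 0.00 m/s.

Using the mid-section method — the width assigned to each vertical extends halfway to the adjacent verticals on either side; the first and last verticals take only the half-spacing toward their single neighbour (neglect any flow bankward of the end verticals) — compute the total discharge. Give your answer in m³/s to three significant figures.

7.75 m³/s

w_2 = (5.6 − 0.0)/2 = 2.8 m; q_2 = 0.23 × 0.90 × 2.8 = 0.5796 m³/s
w_3 = (8.0 − 3.0)/2 = 2.5 m; q_3 = 0.35 × 1.34 × 2.5 = 1.173 m³/s
w_4 = (11.4 − 5.6)/2 = 2.9 m; q_4 = 0.35 × 1.03 × 2.9 = 1.045 m³/s
w_5 = (16.5 − 8.0)/2 = 4.25 m; q_5 = 0.35 × 1.23 × 4.25 = 1.830 m³/s
w_6 = (19.8 − 11.4)/2 = 4.2 m; q_6 = 0.39 × 1.56 × 4.2 = 2.555 m³/s
w_7 = (22.8 − 16.5)/2 = 3.15 m; q_7 = 0.26 × 0.69 × 3.15 = 0.5651 m³/s
Stations 1, 8 contribute zero (depth or velocity is 0).
Q = Σ qᵢ = 7.748 m³/s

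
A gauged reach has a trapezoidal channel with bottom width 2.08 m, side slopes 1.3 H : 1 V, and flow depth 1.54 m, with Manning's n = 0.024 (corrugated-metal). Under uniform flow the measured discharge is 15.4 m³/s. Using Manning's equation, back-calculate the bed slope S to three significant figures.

A = (b + z·y)·y = (2.08 + 1.3×1.54)×1.54 = 6.286 m²
P = b + 2y√(1+z²) = 2.08 + 2×1.54×√(1+1.3²) = 7.132 m
R = A/P = 6.286/7.132 = 0.8815 m
S = (Q·n / (1·A·R^(2/3)))² = (15.4×0.024 / (1×6.286×0.9193))² = 0.004090

0.00409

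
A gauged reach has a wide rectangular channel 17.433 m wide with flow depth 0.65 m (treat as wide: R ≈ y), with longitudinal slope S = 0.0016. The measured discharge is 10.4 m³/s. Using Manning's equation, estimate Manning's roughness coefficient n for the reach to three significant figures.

A = b·y = 17.433 × 0.65 = 11.33 m²
Wide channel: R ≈ y = 0.65 m
n = (1/Q)·A·R^(2/3)·S^(1/2) = (1/10.4) × 11.33 × 0.7504 × 0.04000 = 0.03270

0.0327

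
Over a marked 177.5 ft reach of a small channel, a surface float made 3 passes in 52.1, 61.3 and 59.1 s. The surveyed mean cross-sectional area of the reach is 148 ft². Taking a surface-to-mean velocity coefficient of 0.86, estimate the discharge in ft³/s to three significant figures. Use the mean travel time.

t̄ = (52.1 + 61.3 + 59.1) / 3 = 57.5 s
v_surface = L / t̄ = 177.5 / 57.5 = 3.087 ft/s
v_mean = 0.86 × 3.087 = 2.655 ft/s
Q = A × v_mean = 148 × 2.655 = 392.9 ft³/s

393 ft³/s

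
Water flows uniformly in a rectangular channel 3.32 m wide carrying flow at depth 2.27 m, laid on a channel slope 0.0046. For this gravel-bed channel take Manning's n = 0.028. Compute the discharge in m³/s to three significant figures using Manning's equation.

17.8 m³/s

A = b·y = 3.32 × 2.27 = 7.536 m²
P = b + 2y = 3.32 + 2×2.27 = 7.860 m
R = A/P = 7.536/7.860 = 0.9588 m
Q = (1/n)·A·R^(2/3)·S^(1/2) = (1/0.028) × 7.536 × 0.9588^(2/3) × 0.0046^(1/2) = 17.75 m³/s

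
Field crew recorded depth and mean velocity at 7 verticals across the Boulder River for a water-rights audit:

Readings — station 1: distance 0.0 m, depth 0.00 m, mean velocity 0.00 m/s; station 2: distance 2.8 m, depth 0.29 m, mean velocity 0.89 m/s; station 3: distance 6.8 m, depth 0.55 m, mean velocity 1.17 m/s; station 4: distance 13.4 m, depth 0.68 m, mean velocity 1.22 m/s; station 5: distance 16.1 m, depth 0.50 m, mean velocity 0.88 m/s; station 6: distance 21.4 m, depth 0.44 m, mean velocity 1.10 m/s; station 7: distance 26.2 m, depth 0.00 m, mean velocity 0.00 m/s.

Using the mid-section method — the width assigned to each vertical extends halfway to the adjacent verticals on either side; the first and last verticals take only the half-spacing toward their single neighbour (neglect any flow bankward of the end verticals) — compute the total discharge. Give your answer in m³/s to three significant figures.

12.3 m³/s

w_2 = (6.8 − 0.0)/2 = 3.4 m; q_2 = 0.89 × 0.29 × 3.4 = 0.8775 m³/s
w_3 = (13.4 − 2.8)/2 = 5.3 m; q_3 = 1.17 × 0.55 × 5.3 = 3.411 m³/s
w_4 = (16.1 − 6.8)/2 = 4.65 m; q_4 = 1.22 × 0.68 × 4.65 = 3.858 m³/s
w_5 = (21.4 − 13.4)/2 = 4 m; q_5 = 0.88 × 0.50 × 4 = 1.760 m³/s
w_6 = (26.2 − 16.1)/2 = 5.05 m; q_6 = 1.10 × 0.44 × 5.05 = 2.444 m³/s
Stations 1, 7 contribute zero (depth or velocity is 0).
Q = Σ qᵢ = 12.35 m³/s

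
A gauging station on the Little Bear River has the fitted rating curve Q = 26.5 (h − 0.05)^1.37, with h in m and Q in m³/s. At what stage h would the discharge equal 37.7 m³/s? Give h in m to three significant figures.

h − h₀ = (Q/C)^(1/b) = (37.7/26.5)^(1/1.37) = 1.293 m
h = 0.05 + 1.293 = 1.343 m

1.34 m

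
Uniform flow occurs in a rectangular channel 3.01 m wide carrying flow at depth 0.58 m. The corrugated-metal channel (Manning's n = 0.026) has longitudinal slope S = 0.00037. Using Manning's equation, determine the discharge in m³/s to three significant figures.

0.723 m³/s

A = b·y = 3.01 × 0.58 = 1.746 m²
P = b + 2y = 3.01 + 2×0.58 = 4.170 m
R = A/P = 1.746/4.170 = 0.4187 m
Q = (1/n)·A·R^(2/3)·S^(1/2) = (1/0.026) × 1.746 × 0.4187^(2/3) × 0.00037^(1/2) = 0.7228 m³/s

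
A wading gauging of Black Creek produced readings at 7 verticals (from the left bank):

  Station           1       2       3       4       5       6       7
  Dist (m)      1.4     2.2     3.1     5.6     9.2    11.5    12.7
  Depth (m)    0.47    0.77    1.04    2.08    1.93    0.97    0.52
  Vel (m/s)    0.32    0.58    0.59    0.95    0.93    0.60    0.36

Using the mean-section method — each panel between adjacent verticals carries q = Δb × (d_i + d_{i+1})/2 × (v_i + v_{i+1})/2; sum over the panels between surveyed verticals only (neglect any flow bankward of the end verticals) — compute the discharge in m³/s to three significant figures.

Panel 1-2: Δb = 0.8 m, d̄ = (0.47+0.77)/2 = 0.62, v̄ = (0.32+0.58)/2 = 0.45 → q = 0.8×0.62×0.45 = 0.2232 m³/s
Panel 2-3: Δb = 0.9 m, d̄ = (0.77+1.04)/2 = 0.905, v̄ = (0.58+0.59)/2 = 0.585 → q = 0.9×0.905×0.585 = 0.4765 m³/s
Panel 3-4: Δb = 2.5 m, d̄ = (1.04+2.08)/2 = 1.56, v̄ = (0.59+0.95)/2 = 0.77 → q = 2.5×1.56×0.77 = 3.003 m³/s
Panel 4-5: Δb = 3.6 m, d̄ = (2.08+1.93)/2 = 2.005, v̄ = (0.95+0.93)/2 = 0.94 → q = 3.6×2.005×0.94 = 6.785 m³/s
Panel 5-6: Δb = 2.3 m, d̄ = (1.93+0.97)/2 = 1.45, v̄ = (0.93+0.60)/2 = 0.765 → q = 2.3×1.45×0.765 = 2.551 m³/s
Panel 6-7: Δb = 1.2 m, d̄ = (0.97+0.52)/2 = 0.745, v̄ = (0.60+0.36)/2 = 0.48 → q = 1.2×0.745×0.48 = 0.4291 m³/s
Q = Σ q = 13.47 m³/s

13.5 m³/s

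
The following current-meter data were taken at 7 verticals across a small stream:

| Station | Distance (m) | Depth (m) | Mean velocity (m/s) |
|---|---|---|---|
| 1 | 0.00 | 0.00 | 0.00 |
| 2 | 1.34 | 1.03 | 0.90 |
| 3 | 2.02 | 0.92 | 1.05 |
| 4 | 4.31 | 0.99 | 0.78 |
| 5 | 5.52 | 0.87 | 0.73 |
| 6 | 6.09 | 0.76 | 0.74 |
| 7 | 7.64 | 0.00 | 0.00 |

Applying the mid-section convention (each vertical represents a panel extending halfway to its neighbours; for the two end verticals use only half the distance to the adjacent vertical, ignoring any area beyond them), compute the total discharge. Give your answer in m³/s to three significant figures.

w_2 = (2.02 − 0.00)/2 = 1.01 m; q_2 = 0.90 × 1.03 × 1.01 = 0.9363 m³/s
w_3 = (4.31 − 1.34)/2 = 1.485 m; q_3 = 1.05 × 0.92 × 1.485 = 1.435 m³/s
w_4 = (5.52 − 2.02)/2 = 1.75 m; q_4 = 0.78 × 0.99 × 1.75 = 1.351 m³/s
w_5 = (6.09 − 4.31)/2 = 0.89 m; q_5 = 0.73 × 0.87 × 0.89 = 0.5652 m³/s
w_6 = (7.64 − 5.52)/2 = 1.06 m; q_6 = 0.74 × 0.76 × 1.06 = 0.5961 m³/s
Stations 1, 7 contribute zero (depth or velocity is 0).
Q = Σ qᵢ = 4.884 m³/s

4.88 m³/s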